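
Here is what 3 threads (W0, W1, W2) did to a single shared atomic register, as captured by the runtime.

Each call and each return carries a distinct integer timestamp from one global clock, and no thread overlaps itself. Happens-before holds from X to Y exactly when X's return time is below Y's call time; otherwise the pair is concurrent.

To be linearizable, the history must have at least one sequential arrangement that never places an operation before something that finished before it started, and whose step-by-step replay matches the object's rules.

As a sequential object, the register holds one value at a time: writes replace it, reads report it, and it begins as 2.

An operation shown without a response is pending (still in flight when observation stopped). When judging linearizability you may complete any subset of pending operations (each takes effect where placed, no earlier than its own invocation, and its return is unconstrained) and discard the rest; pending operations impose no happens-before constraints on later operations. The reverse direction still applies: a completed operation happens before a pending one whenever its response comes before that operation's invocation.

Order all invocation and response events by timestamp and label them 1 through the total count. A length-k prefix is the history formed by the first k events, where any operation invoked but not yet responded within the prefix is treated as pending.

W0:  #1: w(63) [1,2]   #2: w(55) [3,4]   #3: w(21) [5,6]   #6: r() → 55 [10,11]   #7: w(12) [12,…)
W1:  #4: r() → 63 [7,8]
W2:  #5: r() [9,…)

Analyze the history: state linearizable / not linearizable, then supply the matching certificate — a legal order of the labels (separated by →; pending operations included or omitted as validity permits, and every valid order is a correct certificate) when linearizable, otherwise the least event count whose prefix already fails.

not linearizable — minimal violating prefix: 8 events

already the first 8 events (up to #4's response at time 8) admit no linearization; the first 7 still do
exactly one order of the 4 completed ops respects real time; the atomic register replay fails
one such order, #1, #2, #3, #4, breaks at step 4 where #4 r() → 63 is illegal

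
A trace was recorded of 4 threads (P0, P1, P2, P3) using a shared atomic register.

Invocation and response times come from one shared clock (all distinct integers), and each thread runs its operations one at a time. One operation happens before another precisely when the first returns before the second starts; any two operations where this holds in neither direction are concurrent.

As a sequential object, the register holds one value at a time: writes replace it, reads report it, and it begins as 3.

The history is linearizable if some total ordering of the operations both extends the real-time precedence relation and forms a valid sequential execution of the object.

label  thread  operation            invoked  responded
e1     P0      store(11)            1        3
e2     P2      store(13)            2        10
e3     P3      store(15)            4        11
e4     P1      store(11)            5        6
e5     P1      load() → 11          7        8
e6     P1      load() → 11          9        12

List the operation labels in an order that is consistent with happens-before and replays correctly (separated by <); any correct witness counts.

step 1: e1 store(11) — value 11
step 2: e2 store(13) — value 13
step 3: e3 store(15) — value 15
step 4: e4 store(11) — value 11
step 5: e5 load() → 11 — value 11
step 6: e6 load() → 11 — value 11

e1 < e2 < e3 < e4 < e5 < e6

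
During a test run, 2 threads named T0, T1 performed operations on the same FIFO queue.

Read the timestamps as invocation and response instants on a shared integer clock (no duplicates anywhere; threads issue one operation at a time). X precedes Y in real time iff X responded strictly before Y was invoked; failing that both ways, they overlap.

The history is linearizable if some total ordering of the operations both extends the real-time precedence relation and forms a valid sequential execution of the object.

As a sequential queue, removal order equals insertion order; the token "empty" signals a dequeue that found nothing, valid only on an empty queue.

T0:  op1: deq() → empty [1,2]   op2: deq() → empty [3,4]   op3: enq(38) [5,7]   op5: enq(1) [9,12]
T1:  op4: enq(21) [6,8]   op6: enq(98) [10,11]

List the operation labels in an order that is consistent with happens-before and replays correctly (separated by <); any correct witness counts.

step 1: op1 deq() → empty — queue <>
step 2: op2 deq() → empty — queue <>
step 3: op3 enq(38) — queue <38>
step 4: op4 enq(21) — queue <38,21>
step 5: op5 enq(1) — queue <38,21,1>
step 6: op6 enq(98) — queue <38,21,1,98>

op1 < op2 < op3 < op4 < op5 < op6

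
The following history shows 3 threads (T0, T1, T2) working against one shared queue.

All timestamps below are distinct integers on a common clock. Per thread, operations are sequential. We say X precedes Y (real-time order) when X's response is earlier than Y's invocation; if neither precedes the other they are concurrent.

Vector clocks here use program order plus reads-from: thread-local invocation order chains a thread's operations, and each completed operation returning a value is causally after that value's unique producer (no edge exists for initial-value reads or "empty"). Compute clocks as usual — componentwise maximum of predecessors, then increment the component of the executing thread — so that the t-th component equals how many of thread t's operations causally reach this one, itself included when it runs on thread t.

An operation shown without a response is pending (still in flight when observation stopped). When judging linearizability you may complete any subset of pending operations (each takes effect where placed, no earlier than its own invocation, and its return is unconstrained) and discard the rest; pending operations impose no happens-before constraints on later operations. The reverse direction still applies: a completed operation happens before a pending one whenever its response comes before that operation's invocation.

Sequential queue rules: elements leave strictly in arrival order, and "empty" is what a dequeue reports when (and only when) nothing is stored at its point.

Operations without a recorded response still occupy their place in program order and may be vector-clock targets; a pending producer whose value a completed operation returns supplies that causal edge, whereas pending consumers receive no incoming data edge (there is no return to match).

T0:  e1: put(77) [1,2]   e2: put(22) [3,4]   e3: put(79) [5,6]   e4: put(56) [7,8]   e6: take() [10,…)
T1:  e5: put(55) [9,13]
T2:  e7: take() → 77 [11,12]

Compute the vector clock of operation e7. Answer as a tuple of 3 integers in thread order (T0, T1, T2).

(1, 0, 1)

e5 (invocation 9): nothing precedes it; T1's component alone gives (0, 1, 0)
e1 (invocation 1): nothing precedes it; T0's component alone gives (1, 0, 0)
invoked at 11, e7 merges VC(e1)=(1, 0, 0) and bumps T2's slot → (1, 0, 1)
invoked at 3, e2 merges VC(e1)=(1, 0, 0) and bumps T0's slot → (2, 0, 0)
invoked at 5, e3 merges VC(e2)=(2, 0, 0) and bumps T0's slot → (3, 0, 0)
invoked at 7, e4 merges VC(e3)=(3, 0, 0) and bumps T0's slot → (4, 0, 0)
invoked at 10, e6 merges VC(e4)=(4, 0, 0) and bumps T0's slot → (5, 0, 0)
target: VC(e7) = (1, 0, 1)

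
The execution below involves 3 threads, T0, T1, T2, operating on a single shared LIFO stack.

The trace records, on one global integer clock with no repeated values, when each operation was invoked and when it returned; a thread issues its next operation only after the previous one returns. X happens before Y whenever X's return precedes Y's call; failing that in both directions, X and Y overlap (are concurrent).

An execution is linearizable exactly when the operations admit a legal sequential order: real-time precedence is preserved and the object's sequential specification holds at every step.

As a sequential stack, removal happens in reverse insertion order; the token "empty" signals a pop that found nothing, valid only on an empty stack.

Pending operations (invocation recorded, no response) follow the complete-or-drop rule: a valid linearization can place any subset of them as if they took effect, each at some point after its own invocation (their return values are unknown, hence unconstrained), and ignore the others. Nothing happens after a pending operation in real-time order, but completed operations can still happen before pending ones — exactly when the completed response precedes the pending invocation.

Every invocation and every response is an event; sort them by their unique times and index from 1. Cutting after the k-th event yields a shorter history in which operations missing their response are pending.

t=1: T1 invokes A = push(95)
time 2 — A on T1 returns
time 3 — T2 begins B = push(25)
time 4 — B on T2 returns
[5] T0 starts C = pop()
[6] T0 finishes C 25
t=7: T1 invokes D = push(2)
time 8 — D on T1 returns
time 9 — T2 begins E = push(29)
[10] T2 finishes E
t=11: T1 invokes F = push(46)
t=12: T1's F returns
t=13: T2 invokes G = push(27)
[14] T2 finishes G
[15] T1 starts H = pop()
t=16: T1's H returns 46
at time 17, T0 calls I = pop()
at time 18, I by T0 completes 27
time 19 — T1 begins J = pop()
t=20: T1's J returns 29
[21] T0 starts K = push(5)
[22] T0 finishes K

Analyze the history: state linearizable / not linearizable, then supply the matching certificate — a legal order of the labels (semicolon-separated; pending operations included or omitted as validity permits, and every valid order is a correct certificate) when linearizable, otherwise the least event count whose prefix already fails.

events 1..15 are fine; event 16 — the response of H at time 16 — makes the prefix non-linearizable
exactly one order of the 8 completed ops respects real time; the LIFO stack replay fails
for example A, B, C, D, E, F, G, H fails at step 8: H pop() → 46 is not legal there

not linearizable — minimal violating prefix: 16 events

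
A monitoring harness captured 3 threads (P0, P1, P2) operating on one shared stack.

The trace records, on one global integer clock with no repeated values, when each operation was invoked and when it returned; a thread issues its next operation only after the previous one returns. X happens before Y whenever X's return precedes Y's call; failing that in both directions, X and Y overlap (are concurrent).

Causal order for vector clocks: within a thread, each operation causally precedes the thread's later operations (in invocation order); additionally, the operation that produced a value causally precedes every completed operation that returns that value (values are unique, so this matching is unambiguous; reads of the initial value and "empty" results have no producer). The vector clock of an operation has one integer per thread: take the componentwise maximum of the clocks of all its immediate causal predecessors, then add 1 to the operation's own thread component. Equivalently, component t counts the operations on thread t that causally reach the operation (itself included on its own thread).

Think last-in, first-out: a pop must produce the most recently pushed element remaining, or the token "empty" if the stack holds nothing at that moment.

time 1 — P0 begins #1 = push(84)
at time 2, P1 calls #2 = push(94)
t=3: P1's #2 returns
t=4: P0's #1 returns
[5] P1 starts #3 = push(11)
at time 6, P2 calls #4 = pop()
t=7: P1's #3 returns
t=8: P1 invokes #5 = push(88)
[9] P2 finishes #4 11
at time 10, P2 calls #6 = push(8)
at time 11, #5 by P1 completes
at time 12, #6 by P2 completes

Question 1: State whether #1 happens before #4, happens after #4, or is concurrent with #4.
#1 spans [1,4], #4 spans [6,9]
resp(#1)=4 < inv(#4)=6

before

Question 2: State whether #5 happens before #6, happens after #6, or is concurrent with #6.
#5 spans [8,11], #6 spans [10,12]
the intervals overlap in both directions

concurrent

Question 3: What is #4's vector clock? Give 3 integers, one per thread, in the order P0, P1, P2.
#2, invoked 2, has no incoming edges; only P1's bump applies → (0, 1, 0)
#1, invoked 1, has no incoming edges; only P0's bump applies → (1, 0, 0)
merge at #3 (invoked 5): VC(#2)=(0, 1, 0), own-thread bump on P1 → (0, 2, 0)
merge at #4 (invoked 6): VC(#3)=(0, 2, 0), own-thread bump on P2 → (0, 2, 1)
merge at #5 (invoked 8): VC(#3)=(0, 2, 0), own-thread bump on P1 → (0, 3, 0)
merge at #6 (invoked 10): VC(#4)=(0, 2, 1), own-thread bump on P2 → (0, 2, 2)
target: VC(#4) = (0, 2, 1)

(0, 2, 1)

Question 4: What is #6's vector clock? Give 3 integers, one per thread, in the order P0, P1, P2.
no predecessors for #2 (invoked 2): P1 increments from zero → (0, 1, 0)
no predecessors for #1 (invoked 1): P0 increments from zero → (1, 0, 0)
from VC(#2)=(0, 1, 0), #3 (invoked 5) maxes components and bumps P1 → (0, 2, 0)
from VC(#3)=(0, 2, 0), #4 (invoked 6) maxes components and bumps P2 → (0, 2, 1)
from VC(#3)=(0, 2, 0), #5 (invoked 8) maxes components and bumps P1 → (0, 3, 0)
from VC(#4)=(0, 2, 1), #6 (invoked 10) maxes components and bumps P2 → (0, 2, 2)
target: VC(#6) = (0, 2, 2)

(0, 2, 2)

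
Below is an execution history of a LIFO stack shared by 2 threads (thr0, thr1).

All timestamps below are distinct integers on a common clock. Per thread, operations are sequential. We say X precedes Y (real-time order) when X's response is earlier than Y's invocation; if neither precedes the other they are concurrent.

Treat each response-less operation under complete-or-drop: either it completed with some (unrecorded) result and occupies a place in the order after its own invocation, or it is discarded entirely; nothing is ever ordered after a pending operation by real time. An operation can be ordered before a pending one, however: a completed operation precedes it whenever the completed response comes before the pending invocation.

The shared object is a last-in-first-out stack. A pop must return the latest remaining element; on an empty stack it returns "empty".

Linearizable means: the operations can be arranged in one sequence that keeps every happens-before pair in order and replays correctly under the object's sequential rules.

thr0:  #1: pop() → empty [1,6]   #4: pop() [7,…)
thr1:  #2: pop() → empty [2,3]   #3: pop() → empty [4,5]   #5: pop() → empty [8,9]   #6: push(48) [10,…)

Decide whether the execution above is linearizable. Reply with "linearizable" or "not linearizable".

a witness: #1, #2, #3, #4, #5
step 1: #1 pop() → empty — stack <>
step 2: #2 pop() → empty — stack <>
step 3: #3 pop() → empty — stack <>
step 4: #4 pop() (pending, included) — stack <>
step 5: #5 pop() → empty — stack <>

linearizable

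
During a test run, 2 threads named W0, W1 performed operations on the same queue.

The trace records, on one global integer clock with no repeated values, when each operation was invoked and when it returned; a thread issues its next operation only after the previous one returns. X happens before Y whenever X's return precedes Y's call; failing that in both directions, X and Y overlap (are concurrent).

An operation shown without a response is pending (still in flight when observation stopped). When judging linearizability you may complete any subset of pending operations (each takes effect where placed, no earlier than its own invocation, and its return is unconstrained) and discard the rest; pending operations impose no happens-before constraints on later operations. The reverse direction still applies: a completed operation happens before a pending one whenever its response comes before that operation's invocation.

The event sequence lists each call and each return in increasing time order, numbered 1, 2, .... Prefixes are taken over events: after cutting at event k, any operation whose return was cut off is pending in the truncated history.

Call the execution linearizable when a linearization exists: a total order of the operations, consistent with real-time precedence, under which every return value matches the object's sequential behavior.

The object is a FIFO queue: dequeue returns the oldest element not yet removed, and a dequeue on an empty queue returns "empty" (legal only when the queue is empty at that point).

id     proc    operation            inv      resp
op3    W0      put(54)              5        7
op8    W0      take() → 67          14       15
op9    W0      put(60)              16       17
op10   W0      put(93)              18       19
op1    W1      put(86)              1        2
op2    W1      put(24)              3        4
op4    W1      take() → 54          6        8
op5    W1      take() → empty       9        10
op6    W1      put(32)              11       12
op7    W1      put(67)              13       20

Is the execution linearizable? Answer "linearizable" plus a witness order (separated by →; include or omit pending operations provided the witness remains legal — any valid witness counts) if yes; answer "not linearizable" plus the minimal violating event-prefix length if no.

prefix check: 1..7 passes, 1..8 fails once op4's time-8 response joins
every one of the 2 real-time-consistent orders over 4 completed queue ops fails the sequential spec
e.g. op1, op2, op3, op4: illegal at step 4, since op4 take() → 54 cannot apply there
e.g. op1, op2, op4, op3: illegal at step 3, since op4 take() → 54 cannot apply there

not linearizable — minimal violating prefix: 8 events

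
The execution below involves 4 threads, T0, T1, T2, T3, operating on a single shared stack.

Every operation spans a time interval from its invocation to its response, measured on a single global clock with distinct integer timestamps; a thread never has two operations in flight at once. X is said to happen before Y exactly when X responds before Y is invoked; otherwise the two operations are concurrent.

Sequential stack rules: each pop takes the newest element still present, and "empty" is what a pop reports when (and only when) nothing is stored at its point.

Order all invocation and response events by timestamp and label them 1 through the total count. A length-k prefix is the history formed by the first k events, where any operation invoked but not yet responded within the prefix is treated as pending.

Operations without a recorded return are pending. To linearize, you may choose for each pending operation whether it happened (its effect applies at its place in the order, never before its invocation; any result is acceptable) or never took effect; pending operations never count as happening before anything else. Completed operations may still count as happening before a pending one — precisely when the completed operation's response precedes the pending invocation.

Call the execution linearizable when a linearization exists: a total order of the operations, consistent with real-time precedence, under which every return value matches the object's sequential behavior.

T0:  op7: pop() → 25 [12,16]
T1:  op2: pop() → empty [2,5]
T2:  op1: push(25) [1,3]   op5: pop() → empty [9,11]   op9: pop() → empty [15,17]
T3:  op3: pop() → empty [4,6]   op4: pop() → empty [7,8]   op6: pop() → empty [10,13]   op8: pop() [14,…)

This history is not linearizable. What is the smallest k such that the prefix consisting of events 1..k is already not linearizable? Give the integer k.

one valid order for events 1..5 is op1, op3, op2:
step 1: op1 push(25) — stack <25>
step 2: op3 pop() (pending, included) — stack <>
step 3: op2 pop() → empty — stack <>
event 6 — op3's response, time 6 — after it, nothing linearizes
one such order, op1, op2, op3, breaks at step 2 where op2 pop() → empty is illegal
one such order, op1, op3, op2, breaks at step 2 where op3 pop() → empty is illegal

6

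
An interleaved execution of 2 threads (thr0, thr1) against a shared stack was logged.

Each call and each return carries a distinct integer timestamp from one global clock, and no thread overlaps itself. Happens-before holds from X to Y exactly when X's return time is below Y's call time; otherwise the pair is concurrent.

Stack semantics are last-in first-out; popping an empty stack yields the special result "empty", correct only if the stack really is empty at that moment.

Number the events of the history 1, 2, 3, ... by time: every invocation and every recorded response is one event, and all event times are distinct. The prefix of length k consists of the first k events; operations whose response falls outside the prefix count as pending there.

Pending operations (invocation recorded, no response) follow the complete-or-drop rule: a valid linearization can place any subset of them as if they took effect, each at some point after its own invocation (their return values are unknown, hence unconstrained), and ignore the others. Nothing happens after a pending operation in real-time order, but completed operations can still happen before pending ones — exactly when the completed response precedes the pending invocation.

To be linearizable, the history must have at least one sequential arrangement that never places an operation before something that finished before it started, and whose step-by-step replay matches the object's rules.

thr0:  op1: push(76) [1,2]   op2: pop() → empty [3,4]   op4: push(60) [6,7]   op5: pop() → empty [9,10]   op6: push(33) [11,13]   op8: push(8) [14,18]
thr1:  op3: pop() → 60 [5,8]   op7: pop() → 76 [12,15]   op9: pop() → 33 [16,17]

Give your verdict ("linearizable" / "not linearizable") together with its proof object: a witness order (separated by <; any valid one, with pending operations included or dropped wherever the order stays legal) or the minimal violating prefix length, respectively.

not linearizable — minimal violating prefix: 4 events

through event 3 a valid linearization exists; event 4 (op2 responding at time 4) ends that
one real-time candidate order over the 2 completed operations — the stack replay rejects it
e.g. op1, op2: illegal at step 2, since op2 pop() → empty cannot apply there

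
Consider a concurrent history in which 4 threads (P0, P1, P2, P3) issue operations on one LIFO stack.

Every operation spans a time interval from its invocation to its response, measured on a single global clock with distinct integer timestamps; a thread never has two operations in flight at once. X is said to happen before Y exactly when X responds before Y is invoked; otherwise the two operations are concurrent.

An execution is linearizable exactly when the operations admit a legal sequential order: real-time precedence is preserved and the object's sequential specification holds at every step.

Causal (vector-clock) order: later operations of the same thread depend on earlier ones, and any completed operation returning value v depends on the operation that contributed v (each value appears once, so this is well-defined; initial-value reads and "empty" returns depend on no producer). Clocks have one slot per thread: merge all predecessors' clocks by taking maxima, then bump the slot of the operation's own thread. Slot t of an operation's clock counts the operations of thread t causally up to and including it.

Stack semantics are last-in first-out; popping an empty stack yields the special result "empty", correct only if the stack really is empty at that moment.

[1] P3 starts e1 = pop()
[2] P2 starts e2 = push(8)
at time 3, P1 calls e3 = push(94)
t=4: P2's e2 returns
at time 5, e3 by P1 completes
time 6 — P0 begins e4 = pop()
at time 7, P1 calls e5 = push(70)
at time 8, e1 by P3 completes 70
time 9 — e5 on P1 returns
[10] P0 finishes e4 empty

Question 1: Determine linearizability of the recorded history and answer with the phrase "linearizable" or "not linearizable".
events 1..9 are fine; event 10 — the response of e4 at time 10 — makes the prefix non-linearizable
the 5 completed operations admit 20 real-time orders; each fails the LIFO stack replay
e.g. e1, e2, e3, e4, e5: illegal at step 1, since e1 pop() → 70 cannot apply there
e.g. e1, e2, e3, e5, e4: illegal at step 1, since e1 pop() → 70 cannot apply there

not linearizable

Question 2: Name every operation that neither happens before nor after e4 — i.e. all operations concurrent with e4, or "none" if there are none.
Answer: e1, e5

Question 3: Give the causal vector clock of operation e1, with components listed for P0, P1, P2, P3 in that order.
Answer: (0, 2, 0, 1)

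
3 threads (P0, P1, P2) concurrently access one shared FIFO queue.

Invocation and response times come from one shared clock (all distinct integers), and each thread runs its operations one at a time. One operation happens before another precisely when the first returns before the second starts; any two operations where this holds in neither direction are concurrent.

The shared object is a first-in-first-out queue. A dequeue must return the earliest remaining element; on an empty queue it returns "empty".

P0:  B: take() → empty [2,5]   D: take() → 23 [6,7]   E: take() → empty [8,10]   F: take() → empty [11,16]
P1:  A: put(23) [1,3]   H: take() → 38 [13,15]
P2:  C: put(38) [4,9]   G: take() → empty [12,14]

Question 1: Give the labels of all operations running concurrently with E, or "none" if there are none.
E spans [8,10]; an op avoiding the whole window 8..10 is ordered, any other is concurrent
A [1,3]: before
B [2,5]: before
C [4,9]: concurrent
D [6,7]: before
F [11,16]: after
G [12,14]: after
H [13,15]: after

C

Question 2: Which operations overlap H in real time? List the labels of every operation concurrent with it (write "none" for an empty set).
overlap test against H [13,15]: concurrent iff the interval meets 13..15
A [1,3]: before
B [2,5]: before
C [4,9]: before
D [6,7]: before
E [8,10]: before
F [11,16]: concurrent
G [12,14]: concurrent

F, G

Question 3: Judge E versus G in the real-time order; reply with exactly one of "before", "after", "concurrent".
E spans [8,10], G spans [12,14]
resp(E)=10 < inv(G)=12

before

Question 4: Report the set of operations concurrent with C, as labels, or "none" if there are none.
C runs from 4 to 9; window-overlapping ops are concurrent
A [1,3]: before
B [2,5]: concurrent
D [6,7]: concurrent
E [8,10]: concurrent
F [11,16]: after
G [12,14]: after
H [13,15]: after

B, D, E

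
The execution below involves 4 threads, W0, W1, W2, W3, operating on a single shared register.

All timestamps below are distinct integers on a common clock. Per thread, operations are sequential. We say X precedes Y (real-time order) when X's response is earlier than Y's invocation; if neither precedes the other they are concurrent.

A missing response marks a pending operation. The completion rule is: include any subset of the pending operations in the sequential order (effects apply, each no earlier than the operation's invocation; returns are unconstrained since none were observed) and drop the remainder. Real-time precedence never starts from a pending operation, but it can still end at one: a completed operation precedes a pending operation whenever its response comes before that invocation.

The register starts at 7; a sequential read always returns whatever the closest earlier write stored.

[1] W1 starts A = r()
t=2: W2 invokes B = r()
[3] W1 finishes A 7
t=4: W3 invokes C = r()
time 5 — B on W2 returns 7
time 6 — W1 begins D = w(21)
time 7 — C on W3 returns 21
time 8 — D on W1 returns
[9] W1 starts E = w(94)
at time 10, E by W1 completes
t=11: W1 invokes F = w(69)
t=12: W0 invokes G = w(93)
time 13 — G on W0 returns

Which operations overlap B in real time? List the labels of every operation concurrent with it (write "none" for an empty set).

B spans [2,5]; an op avoiding the whole window 2..5 is ordered, any other is concurrent
A [1,3]: concurrent
C [4,7]: concurrent
D [6,8]: after
E [9,10]: after
F [11,…): after
G [12,13]: after

A, C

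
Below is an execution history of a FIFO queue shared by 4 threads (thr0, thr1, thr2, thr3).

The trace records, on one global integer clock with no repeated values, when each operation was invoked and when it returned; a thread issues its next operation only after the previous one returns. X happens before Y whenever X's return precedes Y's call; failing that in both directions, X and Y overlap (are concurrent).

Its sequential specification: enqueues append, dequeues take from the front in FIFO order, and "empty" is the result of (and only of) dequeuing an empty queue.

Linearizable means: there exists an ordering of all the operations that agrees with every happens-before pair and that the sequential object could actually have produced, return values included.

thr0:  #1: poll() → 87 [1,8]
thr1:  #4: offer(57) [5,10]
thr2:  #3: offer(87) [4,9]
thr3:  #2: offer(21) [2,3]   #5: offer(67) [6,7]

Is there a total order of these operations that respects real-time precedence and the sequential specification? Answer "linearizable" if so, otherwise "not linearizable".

prefix check: 1..7 passes, 1..8 fails once #1's time-8 response joins
the 3 completed operations admit 3 real-time orders; each fails the FIFO queue replay
every completion of the 2 pending operations (#3, #4) was checked; none linearizes
e.g. #1, #2, #5 (pending dropped): illegal at step 1, since #1 poll() → 87 cannot apply there
e.g. #2, #1, #5 (pending dropped): illegal at step 2, since #1 poll() → 87 cannot apply there

not linearizable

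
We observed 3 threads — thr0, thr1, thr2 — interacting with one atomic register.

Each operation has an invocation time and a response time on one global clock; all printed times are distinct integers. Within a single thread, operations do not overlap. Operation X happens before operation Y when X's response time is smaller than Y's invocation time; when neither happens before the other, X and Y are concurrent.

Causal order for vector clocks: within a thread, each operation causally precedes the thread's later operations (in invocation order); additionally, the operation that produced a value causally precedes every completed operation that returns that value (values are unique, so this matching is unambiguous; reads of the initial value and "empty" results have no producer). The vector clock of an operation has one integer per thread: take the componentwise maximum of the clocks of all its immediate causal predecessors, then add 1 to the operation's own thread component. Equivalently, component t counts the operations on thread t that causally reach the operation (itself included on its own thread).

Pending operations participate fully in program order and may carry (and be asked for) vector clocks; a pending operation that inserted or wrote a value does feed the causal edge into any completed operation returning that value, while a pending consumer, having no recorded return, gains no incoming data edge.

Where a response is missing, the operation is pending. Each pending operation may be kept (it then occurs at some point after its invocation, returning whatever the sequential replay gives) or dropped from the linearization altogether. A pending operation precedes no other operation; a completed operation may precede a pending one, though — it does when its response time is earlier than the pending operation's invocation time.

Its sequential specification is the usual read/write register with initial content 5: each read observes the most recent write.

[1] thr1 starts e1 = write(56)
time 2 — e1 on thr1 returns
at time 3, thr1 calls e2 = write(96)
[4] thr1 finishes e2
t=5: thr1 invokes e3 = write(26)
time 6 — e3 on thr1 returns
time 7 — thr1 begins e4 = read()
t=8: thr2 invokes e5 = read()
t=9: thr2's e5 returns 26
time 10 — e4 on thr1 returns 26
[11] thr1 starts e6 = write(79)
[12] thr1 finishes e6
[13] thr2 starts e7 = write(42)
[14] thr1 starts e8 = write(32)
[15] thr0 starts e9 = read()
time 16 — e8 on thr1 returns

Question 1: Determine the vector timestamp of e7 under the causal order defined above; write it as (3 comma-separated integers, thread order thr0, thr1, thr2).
Answer: (0, 3, 2)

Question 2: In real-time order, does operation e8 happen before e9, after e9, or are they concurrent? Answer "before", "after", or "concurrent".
Answer: concurrent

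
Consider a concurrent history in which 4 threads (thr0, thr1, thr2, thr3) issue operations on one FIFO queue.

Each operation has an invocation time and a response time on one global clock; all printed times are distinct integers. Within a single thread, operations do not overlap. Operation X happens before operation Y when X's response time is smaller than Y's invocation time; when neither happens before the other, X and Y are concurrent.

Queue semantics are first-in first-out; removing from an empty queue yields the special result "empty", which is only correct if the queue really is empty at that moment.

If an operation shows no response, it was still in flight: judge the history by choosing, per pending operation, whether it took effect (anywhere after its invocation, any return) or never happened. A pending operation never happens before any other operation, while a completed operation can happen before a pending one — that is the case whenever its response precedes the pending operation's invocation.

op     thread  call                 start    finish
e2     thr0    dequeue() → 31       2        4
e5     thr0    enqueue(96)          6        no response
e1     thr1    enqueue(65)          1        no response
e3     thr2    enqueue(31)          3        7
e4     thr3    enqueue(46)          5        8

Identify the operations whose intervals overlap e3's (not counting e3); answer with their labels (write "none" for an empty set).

e1, e2, e4, e5

concurrent with e3 ([3,7]): every op whose interval crosses 3..7
e1 [1,…): concurrent
e2 [2,4]: concurrent
e4 [5,8]: concurrent
e5 [6,…): concurrent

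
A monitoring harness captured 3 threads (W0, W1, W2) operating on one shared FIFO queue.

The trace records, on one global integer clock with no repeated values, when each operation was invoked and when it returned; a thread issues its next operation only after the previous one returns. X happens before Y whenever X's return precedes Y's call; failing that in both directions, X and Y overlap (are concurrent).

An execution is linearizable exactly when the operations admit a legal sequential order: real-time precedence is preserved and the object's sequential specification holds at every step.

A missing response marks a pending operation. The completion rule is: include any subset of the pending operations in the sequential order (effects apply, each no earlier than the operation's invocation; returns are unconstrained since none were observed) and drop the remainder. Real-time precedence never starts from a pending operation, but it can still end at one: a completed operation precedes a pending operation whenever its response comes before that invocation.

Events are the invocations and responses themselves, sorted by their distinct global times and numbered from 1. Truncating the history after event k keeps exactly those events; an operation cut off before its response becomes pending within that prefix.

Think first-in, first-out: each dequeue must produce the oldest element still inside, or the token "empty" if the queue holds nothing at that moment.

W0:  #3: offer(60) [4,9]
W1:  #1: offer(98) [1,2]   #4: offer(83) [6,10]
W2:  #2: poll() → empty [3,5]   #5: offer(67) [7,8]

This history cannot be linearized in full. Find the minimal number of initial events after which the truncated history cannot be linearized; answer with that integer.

events 1..4 are still linearizable — one witness is #1:
1. #1 offer(98), leaving queue <98>
adding event 5 (#2 responds at 5) leaves no legal real-time order
include/drop combinations of the 1 pending operation (#3) were all tried; none helps
e.g. #1, #2 (pending dropped): illegal at step 2, since #2 poll() → empty cannot apply there

5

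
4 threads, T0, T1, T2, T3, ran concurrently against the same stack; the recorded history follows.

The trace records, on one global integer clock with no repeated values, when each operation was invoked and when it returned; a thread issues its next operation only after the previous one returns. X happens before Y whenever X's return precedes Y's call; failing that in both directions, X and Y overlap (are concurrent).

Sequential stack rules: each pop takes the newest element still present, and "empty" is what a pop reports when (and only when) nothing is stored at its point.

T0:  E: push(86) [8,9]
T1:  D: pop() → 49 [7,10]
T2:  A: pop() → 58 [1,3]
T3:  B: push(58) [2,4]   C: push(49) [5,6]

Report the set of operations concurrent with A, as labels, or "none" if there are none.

B

A runs from 1 to 3; window-overlapping ops are concurrent
B [2,4]: concurrent
C [5,6]: after
D [7,10]: after
E [8,9]: after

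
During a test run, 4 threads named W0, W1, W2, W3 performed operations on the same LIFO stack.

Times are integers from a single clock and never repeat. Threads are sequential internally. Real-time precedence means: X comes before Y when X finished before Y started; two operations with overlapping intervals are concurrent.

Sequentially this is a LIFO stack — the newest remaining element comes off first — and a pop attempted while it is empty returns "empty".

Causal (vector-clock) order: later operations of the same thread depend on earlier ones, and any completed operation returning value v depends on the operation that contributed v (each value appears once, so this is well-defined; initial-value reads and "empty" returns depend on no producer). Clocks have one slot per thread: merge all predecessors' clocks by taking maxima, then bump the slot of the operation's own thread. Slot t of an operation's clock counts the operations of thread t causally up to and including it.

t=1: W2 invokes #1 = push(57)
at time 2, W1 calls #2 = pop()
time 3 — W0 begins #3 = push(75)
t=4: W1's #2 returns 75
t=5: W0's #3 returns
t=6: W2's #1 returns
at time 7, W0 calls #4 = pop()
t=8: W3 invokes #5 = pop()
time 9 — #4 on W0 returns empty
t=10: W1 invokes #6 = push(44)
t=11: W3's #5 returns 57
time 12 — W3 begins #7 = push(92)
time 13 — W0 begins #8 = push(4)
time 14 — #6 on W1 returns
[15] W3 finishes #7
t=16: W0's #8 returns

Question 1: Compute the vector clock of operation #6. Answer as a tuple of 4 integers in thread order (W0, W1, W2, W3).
Answer: (1, 2, 0, 0)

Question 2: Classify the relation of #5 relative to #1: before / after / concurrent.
Answer: after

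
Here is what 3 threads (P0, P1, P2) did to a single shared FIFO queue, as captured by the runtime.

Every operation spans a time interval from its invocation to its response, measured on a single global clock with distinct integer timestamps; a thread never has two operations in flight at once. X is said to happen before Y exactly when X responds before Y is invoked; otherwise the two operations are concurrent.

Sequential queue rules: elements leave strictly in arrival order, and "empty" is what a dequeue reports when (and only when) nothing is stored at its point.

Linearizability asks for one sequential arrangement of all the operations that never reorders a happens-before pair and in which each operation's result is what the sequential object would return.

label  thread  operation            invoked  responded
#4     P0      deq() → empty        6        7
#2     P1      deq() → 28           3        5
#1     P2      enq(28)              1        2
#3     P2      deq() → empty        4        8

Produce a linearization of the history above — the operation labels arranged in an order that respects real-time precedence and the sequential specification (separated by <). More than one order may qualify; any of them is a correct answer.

#1 < #2 < #3 < #4

step 1: #1 enq(28) — queue <28>
step 2: #2 deq() → 28 — queue <>
step 3: #3 deq() → empty — queue <>
step 4: #4 deq() → empty — queue <>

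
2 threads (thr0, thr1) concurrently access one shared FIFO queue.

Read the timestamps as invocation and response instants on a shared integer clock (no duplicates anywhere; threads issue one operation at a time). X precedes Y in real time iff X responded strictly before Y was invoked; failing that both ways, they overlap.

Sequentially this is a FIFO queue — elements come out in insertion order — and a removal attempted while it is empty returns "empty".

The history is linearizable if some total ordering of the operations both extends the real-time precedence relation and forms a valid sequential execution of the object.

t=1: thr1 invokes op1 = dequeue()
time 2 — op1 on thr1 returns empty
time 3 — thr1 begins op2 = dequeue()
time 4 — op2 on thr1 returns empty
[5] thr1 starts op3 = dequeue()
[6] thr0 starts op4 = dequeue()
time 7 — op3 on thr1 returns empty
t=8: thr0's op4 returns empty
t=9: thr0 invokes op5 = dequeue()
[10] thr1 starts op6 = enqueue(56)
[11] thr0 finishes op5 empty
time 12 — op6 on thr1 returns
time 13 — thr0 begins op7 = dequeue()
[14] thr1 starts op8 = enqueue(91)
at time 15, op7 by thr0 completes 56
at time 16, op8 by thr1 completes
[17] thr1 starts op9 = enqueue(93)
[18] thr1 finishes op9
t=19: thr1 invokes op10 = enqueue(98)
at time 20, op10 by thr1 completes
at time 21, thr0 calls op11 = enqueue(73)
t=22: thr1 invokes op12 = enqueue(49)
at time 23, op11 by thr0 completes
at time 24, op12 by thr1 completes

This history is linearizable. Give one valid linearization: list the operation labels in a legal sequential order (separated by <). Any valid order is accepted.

step 1: op1 dequeue() → empty — queue <>
step 2: op2 dequeue() → empty — queue <>
step 3: op3 dequeue() → empty — queue <>
step 4: op4 dequeue() → empty — queue <>
step 5: op5 dequeue() → empty — queue <>
step 6: op6 enqueue(56) — queue <56>
step 7: op7 dequeue() → 56 — queue <>
step 8: op8 enqueue(91) — queue <91>
step 9: op9 enqueue(93) — queue <91,93>
step 10: op10 enqueue(98) — queue <91,93,98>
step 11: op11 enqueue(73) — queue <91,93,98,73>
step 12: op12 enqueue(49) — queue <91,93,98,73,49>

op1 < op2 < op3 < op4 < op5 < op6 < op7 < op8 < op9 < op10 < op11 < op12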